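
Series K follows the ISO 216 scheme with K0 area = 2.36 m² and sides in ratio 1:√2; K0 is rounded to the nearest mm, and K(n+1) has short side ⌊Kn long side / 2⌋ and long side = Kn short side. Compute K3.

456 × 646 mm

Let K0's short side be w mm. w · w√2 = 2.36 m² = 2,360,000 mm², so w ≈ 1291.8 mm and w√2 ≈ 1826.9 mm → K0 = 1292 × 1827 mm.
K1: ⌊1827/2⌋ × 1292 = 913 × 1292 mm
K2: ⌊1292/2⌋ × 913 = 646 × 913 mm
K3: ⌊913/2⌋ × 646 = 456 × 646 mm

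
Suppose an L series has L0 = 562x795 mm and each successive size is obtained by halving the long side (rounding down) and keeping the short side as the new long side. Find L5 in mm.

99 × 140 mm

L1: ⌊795/2⌋ × 562 = 397 × 562 mm
L2: ⌊562/2⌋ × 397 = 281 × 397 mm
L3: ⌊397/2⌋ × 281 = 198 × 281 mm
L4: ⌊281/2⌋ × 198 = 140 × 198 mm
L5: ⌊198/2⌋ × 140 = 99 × 140 mm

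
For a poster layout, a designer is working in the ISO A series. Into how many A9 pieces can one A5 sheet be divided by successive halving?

16

A5 = 148 × 210 mm; A9 = 37 × 52 mm.
Each halving step doubles the count; 4 steps from A5 to A9.
2^4 = 16.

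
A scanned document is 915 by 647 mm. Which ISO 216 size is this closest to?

C1 (648 × 917 mm)

Aspect ratio 915/647 ≈ 1.414 — close to the ISO √2 ≈ 1.414.
In the C-series (envelope sizes, between A and B): C1 = 648 × 917 mm.
Off by 3 mm total — nearest standard size.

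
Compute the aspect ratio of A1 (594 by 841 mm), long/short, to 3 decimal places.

841 / 594 = 1.416
ISO 216 targets √2 ≈ 1.414; the +0.002 deviation is from mm rounding.

1.416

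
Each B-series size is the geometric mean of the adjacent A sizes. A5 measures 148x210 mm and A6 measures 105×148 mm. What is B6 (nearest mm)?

125 × 176 mm

Short side: √(148 · 105) = √15540 ≈ 124.7 → 125 mm
Long side: √(210 · 148) = √31080 ≈ 176.3 → 176 mm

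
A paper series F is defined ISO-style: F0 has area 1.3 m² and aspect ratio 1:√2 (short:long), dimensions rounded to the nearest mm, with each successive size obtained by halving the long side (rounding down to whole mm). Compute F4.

Let F0's short side be w mm. w · w√2 = 1.3 m² = 1,300,000 mm², so w ≈ 958.8 mm and w√2 ≈ 1355.9 mm → F0 = 959 × 1356 mm.
F1: ⌊1356/2⌋ × 959 = 678 × 959 mm
F2: ⌊959/2⌋ × 678 = 479 × 678 mm
F3: ⌊678/2⌋ × 479 = 339 × 479 mm
F4: ⌊479/2⌋ × 339 = 239 × 339 mm

239 × 339 mm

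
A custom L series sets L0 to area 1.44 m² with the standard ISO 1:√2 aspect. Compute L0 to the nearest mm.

Let the short side be w mm. Then w · w√2 = 1.44 m² = 1,440,000 mm².
w² = 1,440,000/√2, so w ≈ 1009.1 mm; long side = w√2 ≈ 1427.0 mm.

1009 × 1427 mm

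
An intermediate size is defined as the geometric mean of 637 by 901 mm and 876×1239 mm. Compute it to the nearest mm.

Short side: √(637 · 876) = √558012 ≈ 747.0 → 747 mm
Long side: √(901 · 1239) = √1116339 ≈ 1056.6 → 1057 mm

747 × 1057 mm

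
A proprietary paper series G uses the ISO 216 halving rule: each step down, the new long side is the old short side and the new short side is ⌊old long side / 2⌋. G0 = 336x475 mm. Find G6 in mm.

42 × 59 mm

G1: ⌊475/2⌋ × 336 = 237 × 336 mm
G2: ⌊336/2⌋ × 237 = 168 × 237 mm
G3: ⌊237/2⌋ × 168 = 118 × 168 mm
G4: ⌊168/2⌋ × 118 = 84 × 118 mm
G5: ⌊118/2⌋ × 84 = 59 × 84 mm
G6: ⌊84/2⌋ × 59 = 42 × 59 mm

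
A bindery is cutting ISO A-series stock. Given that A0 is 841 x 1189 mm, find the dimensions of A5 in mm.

A1: ⌊1189/2⌋ × 841 = 594 × 841 mm
A2: ⌊841/2⌋ × 594 = 420 × 594 mm
A3: ⌊594/2⌋ × 420 = 297 × 420 mm
A4: ⌊420/2⌋ × 297 = 210 × 297 mm
A5: ⌊297/2⌋ × 210 = 148 × 210 mm

148 × 210 mm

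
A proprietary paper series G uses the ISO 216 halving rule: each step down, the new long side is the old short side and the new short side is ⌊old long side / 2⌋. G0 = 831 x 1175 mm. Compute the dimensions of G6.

103 × 146 mm

G1 = 587 × 831 mm (from G0 by 1 halving).
G2: ⌊831/2⌋ × 587 = 415 × 587 mm
G3: ⌊587/2⌋ × 415 = 293 × 415 mm
G4: ⌊415/2⌋ × 293 = 207 × 293 mm
G5: ⌊293/2⌋ × 207 = 146 × 207 mm
G6: ⌊207/2⌋ × 146 = 103 × 146 mm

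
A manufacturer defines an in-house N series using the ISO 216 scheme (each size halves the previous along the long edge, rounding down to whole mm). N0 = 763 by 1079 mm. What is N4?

190 × 269 mm

N1: ⌊1079/2⌋ × 763 = 539 × 763 mm
N2: ⌊763/2⌋ × 539 = 381 × 539 mm
N3: ⌊539/2⌋ × 381 = 269 × 381 mm
N4: ⌊381/2⌋ × 269 = 190 × 269 mm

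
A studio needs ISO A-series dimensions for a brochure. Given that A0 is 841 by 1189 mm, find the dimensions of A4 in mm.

210 × 297 mm

A1: ⌊1189/2⌋ × 841 = 594 × 841 mm
A2: ⌊841/2⌋ × 594 = 420 × 594 mm
A3: ⌊594/2⌋ × 420 = 297 × 420 mm
A4: ⌊420/2⌋ × 297 = 210 × 297 mm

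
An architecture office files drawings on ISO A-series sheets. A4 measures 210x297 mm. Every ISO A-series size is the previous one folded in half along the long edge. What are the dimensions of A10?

A5: ⌊297/2⌋ × 210 = 148 × 210 mm
A6: ⌊210/2⌋ × 148 = 105 × 148 mm
A7: ⌊148/2⌋ × 105 = 74 × 105 mm
A8: ⌊105/2⌋ × 74 = 52 × 74 mm
A9: ⌊74/2⌋ × 52 = 37 × 52 mm
A10: ⌊52/2⌋ × 37 = 26 × 37 mm

26 × 37 mm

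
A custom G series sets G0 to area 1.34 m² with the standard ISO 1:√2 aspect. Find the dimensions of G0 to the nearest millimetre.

Let the short side be w mm. Then w · w√2 = 1.34 m² = 1,340,000 mm².
w² = 1,340,000/√2, so w ≈ 973.4 mm; long side = w√2 ≈ 1376.6 mm.

973 × 1377 mm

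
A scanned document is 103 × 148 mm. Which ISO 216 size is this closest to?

Aspect ratio 148/103 ≈ 1.437 (ISO target is √2 ≈ 1.414).
In the A-series (A0 area = 1 m²): A6 = 105 × 148 mm.
Off by 2 mm total — nearest standard size.

A6 (105 × 148 mm)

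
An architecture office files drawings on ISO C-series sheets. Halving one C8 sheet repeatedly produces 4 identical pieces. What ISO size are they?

4 = 2^2, so 2 halving steps.
C8 → C9 → … → C10 after 2 steps.

C10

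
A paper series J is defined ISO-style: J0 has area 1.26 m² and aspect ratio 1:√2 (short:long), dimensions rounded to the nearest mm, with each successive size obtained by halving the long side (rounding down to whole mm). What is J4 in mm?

236 × 333 mm

Let J0's short side be w mm. w · w√2 = 1.26 m² = 1,260,000 mm², so w ≈ 943.9 mm and w√2 ≈ 1334.9 mm → J0 = 944 × 1335 mm.
J1: ⌊1335/2⌋ × 944 = 667 × 944 mm
J2: ⌊944/2⌋ × 667 = 472 × 667 mm
J3: ⌊667/2⌋ × 472 = 333 × 472 mm
J4: ⌊472/2⌋ × 333 = 236 × 333 mm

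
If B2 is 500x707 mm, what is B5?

176 × 250 mm

B3: ⌊707/2⌋ × 500 = 353 × 500 mm
B4: ⌊500/2⌋ × 353 = 250 × 353 mm
B5: ⌊353/2⌋ × 250 = 176 × 250 mm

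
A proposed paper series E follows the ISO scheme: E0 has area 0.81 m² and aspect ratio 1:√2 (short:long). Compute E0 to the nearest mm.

Let the short side be w mm. Then w · w√2 = 0.81 m² = 810,000 mm².
w² = 810,000/√2, so w ≈ 756.8 mm; long side = w√2 ≈ 1070.3 mm.

757 × 1070 mm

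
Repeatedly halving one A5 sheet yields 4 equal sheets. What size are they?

A7

4 = 2^2, so 2 halving steps.
A5 → A6 → … → A7 after 2 steps.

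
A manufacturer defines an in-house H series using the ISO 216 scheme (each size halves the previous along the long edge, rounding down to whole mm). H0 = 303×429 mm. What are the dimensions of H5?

H1: ⌊429/2⌋ × 303 = 214 × 303 mm
H2: ⌊303/2⌋ × 214 = 151 × 214 mm
H3: ⌊214/2⌋ × 151 = 107 × 151 mm
H4: ⌊151/2⌋ × 107 = 75 × 107 mm
H5: ⌊107/2⌋ × 75 = 53 × 75 mm

53 × 75 mm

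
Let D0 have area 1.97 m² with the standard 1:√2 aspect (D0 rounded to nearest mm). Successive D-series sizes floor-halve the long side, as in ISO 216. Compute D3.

417 × 590 mm

Let D0's short side be w mm. w · w√2 = 1.97 m² = 1,970,000 mm², so w ≈ 1180.3 mm and w√2 ≈ 1669.1 mm → D0 = 1180 × 1669 mm.
D1: ⌊1669/2⌋ × 1180 = 834 × 1180 mm
D2: ⌊1180/2⌋ × 834 = 590 × 834 mm
D3: ⌊834/2⌋ × 590 = 417 × 590 mm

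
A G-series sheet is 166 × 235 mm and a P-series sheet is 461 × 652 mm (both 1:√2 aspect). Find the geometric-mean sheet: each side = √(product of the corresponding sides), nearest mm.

277 × 391 mm

Short side: √(166 · 461) = √76526 ≈ 276.6 → 277 mm
Long side: √(235 · 652) = √153220 ≈ 391.4 → 391 mm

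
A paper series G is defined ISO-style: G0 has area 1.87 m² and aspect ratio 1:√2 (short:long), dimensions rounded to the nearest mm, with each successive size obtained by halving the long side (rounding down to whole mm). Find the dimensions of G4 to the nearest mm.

Let G0's short side be w mm. w · w√2 = 1.87 m² = 1,870,000 mm², so w ≈ 1149.9 mm and w√2 ≈ 1626.2 mm → G0 = 1150 × 1626 mm.
G1: ⌊1626/2⌋ × 1150 = 813 × 1150 mm
G2: ⌊1150/2⌋ × 813 = 575 × 813 mm
G3: ⌊813/2⌋ × 575 = 406 × 575 mm
G4: ⌊575/2⌋ × 406 = 287 × 406 mm

287 × 406 mm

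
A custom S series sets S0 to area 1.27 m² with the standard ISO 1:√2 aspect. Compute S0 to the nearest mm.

948 × 1340 mm

Let the short side be w mm. Then w · w√2 = 1.27 m² = 1,270,000 mm².
w² = 1,270,000/√2, so w ≈ 947.6 mm; long side = w√2 ≈ 1340.2 mm.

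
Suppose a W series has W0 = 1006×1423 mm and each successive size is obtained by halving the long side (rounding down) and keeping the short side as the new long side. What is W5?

177 × 251 mm

W1: ⌊1423/2⌋ × 1006 = 711 × 1006 mm
W2: ⌊1006/2⌋ × 711 = 503 × 711 mm
W3: ⌊711/2⌋ × 503 = 355 × 503 mm
W4: ⌊503/2⌋ × 355 = 251 × 355 mm
W5: ⌊355/2⌋ × 251 = 177 × 251 mm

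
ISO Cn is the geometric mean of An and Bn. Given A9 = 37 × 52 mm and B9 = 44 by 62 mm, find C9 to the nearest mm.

40 × 57 mm

Short side: √(37 · 44) = √1628 ≈ 40.3 → 40 mm
Long side: √(52 · 62) = √3224 ≈ 56.8 → 57 mm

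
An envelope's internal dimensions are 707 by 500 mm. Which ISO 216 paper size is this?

B2 (500 × 707 mm)

Aspect ratio 707/500 ≈ 1.414 — close to the ISO √2 ≈ 1.414.
In the B-series (B0 = 1000 × 1414 mm): B2 = 500 × 707 mm.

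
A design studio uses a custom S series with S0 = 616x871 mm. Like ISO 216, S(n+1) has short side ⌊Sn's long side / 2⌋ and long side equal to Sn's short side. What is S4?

154 × 217 mm

S1: ⌊871/2⌋ × 616 = 435 × 616 mm
S2: ⌊616/2⌋ × 435 = 308 × 435 mm
S3: ⌊435/2⌋ × 308 = 217 × 308 mm
S4: ⌊308/2⌋ × 217 = 154 × 217 mm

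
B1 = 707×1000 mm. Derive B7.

88 × 125 mm

B2: ⌊1000/2⌋ × 707 = 500 × 707 mm
B3: ⌊707/2⌋ × 500 = 353 × 500 mm
B4: ⌊500/2⌋ × 353 = 250 × 353 mm
B5: ⌊353/2⌋ × 250 = 176 × 250 mm
B6: ⌊250/2⌋ × 176 = 125 × 176 mm
B7: ⌊176/2⌋ × 125 = 88 × 125 mm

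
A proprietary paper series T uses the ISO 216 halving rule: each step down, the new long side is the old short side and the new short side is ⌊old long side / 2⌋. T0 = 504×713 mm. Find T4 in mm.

126 × 178 mm

T1: ⌊713/2⌋ × 504 = 356 × 504 mm
T2: ⌊504/2⌋ × 356 = 252 × 356 mm
T3: ⌊356/2⌋ × 252 = 178 × 252 mm
T4: ⌊252/2⌋ × 178 = 126 × 178 mm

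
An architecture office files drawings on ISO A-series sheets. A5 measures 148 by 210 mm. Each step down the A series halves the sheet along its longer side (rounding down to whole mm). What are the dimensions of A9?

A6: ⌊210/2⌋ × 148 = 105 × 148 mm
A7: ⌊148/2⌋ × 105 = 74 × 105 mm
A8: ⌊105/2⌋ × 74 = 52 × 74 mm
A9: ⌊74/2⌋ × 52 = 37 × 52 mm

37 × 52 mm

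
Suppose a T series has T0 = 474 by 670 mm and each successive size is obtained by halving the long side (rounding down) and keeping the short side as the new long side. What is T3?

167 × 237 mm

T1: ⌊670/2⌋ × 474 = 335 × 474 mm
T2: ⌊474/2⌋ × 335 = 237 × 335 mm
T3: ⌊335/2⌋ × 237 = 167 × 237 mm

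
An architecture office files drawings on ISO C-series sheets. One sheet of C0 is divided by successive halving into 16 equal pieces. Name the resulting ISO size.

16 = 2^4, so 4 halving steps.
C0 → C1 → … → C4 after 4 steps.

C4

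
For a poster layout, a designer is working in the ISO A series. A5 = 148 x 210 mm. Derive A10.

26 × 37 mm

A6: ⌊210/2⌋ × 148 = 105 × 148 mm
A7: ⌊148/2⌋ × 105 = 74 × 105 mm
A8: ⌊105/2⌋ × 74 = 52 × 74 mm
A9: ⌊74/2⌋ × 52 = 37 × 52 mm
A10: ⌊52/2⌋ × 37 = 26 × 37 mm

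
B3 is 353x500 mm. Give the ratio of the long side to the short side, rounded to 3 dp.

500 / 353 = 1.416
ISO 216 targets √2 ≈ 1.414; the +0.002 deviation is from mm rounding.

1.416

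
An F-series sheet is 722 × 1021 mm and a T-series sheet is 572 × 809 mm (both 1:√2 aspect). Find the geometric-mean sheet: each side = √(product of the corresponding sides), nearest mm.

Short side: √(722 · 572) = √412984 ≈ 642.6 → 643 mm
Long side: √(1021 · 809) = √825989 ≈ 908.8 → 909 mm

643 × 909 mm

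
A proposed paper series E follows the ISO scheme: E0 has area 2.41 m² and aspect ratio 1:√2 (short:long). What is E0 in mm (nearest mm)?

Let the short side be w mm. Then w · w√2 = 2.41 m² = 2,410,000 mm².
w² = 2,410,000/√2, so w ≈ 1305.4 mm; long side = w√2 ≈ 1846.1 mm.

1305 × 1846 mm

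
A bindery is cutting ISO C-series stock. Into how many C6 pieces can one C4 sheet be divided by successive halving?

4

Each ISO step halves the sheet: 1 × C4 → 2 × C5 → 4 × C6
From C4 to C6 is 2 halving steps: 2^2 = 4.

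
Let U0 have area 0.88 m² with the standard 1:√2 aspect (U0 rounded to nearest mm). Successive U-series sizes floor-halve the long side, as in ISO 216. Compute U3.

Let U0's short side be w mm. w · w√2 = 0.88 m² = 880,000 mm², so w ≈ 788.8 mm and w√2 ≈ 1115.6 mm → U0 = 789 × 1116 mm.
U1: ⌊1116/2⌋ × 789 = 558 × 789 mm
U2: ⌊789/2⌋ × 558 = 394 × 558 mm
U3: ⌊558/2⌋ × 394 = 279 × 394 mm

279 × 394 mm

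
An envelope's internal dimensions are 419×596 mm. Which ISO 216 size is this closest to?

A2 (420 × 594 mm)

Aspect ratio 596/419 ≈ 1.422 — close to the ISO √2 ≈ 1.414.
In the A-series (A0 area = 1 m²): A2 = 420 × 594 mm.
Off by 3 mm total — nearest standard size.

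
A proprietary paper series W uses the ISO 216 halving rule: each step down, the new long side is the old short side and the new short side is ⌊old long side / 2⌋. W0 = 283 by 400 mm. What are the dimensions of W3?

100 × 141 mm

W1: ⌊400/2⌋ × 283 = 200 × 283 mm
W2: ⌊283/2⌋ × 200 = 141 × 200 mm
W3: ⌊200/2⌋ × 141 = 100 × 141 mm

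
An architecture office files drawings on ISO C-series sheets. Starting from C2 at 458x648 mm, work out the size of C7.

81 × 114 mm

C3: ⌊648/2⌋ × 458 = 324 × 458 mm
C4: ⌊458/2⌋ × 324 = 229 × 324 mm
C5: ⌊324/2⌋ × 229 = 162 × 229 mm
C6: ⌊229/2⌋ × 162 = 114 × 162 mm
C7: ⌊162/2⌋ × 114 = 81 × 114 mm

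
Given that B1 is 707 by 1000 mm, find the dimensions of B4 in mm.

B2: ⌊1000/2⌋ × 707 = 500 × 707 mm
B3: ⌊707/2⌋ × 500 = 353 × 500 mm
B4: ⌊500/2⌋ × 353 = 250 × 353 mm

250 × 353 mm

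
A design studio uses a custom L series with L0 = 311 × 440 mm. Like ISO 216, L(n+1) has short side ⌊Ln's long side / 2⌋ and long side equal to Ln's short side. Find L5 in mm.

55 × 77 mm

L1: ⌊440/2⌋ × 311 = 220 × 311 mm
L2: ⌊311/2⌋ × 220 = 155 × 220 mm
L3: ⌊220/2⌋ × 155 = 110 × 155 mm
L4: ⌊155/2⌋ × 110 = 77 × 110 mm
L5: ⌊110/2⌋ × 77 = 55 × 77 mm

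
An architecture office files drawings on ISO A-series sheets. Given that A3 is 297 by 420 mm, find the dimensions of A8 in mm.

52 × 74 mm

A4: ⌊420/2⌋ × 297 = 210 × 297 mm
A5: ⌊297/2⌋ × 210 = 148 × 210 mm
A6: ⌊210/2⌋ × 148 = 105 × 148 mm
A7: ⌊148/2⌋ × 105 = 74 × 105 mm
A8: ⌊105/2⌋ × 74 = 52 × 74 mm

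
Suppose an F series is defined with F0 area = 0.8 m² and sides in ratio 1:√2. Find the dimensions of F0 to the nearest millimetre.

Let the short side be w mm. Then w · w√2 = 0.8 m² = 800,000 mm².
w² = 800,000/√2, so w ≈ 752.1 mm; long side = w√2 ≈ 1063.7 mm.

752 × 1064 mm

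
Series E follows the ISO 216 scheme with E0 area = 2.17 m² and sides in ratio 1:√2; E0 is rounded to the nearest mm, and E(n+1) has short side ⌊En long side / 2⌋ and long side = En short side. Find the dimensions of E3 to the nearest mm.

Let E0's short side be w mm. w · w√2 = 2.17 m² = 2,170,000 mm², so w ≈ 1238.7 mm and w√2 ≈ 1751.8 mm → E0 = 1239 × 1752 mm.
E1: ⌊1752/2⌋ × 1239 = 876 × 1239 mm
E2: ⌊1239/2⌋ × 876 = 619 × 876 mm
E3: ⌊876/2⌋ × 619 = 438 × 619 mm

438 × 619 mm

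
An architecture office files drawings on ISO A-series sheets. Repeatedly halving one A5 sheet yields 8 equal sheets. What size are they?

A8

8 = 2^3, so 3 halving steps.
A5 → A6 → … → A8 after 3 steps.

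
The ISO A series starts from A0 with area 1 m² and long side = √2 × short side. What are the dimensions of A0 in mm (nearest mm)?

Let the short side be w mm. Then the long side is w√2 and w · w√2 = 10⁶ mm².
w² = 10⁶/√2, so w = 1000 / 2^(1/4) ≈ 840.9 mm; long side = 1000 · 2^(1/4) ≈ 1189.2 mm.

841 × 1189 mm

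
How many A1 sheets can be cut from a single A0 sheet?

2

A0 = 841 × 1189 mm; A1 = 594 × 841 mm.
Each halving step doubles the count; 1 step from A0 to A1.
2^1 = 2.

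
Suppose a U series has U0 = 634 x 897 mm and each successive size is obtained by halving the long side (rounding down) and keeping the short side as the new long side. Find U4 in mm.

158 × 224 mm

U1: ⌊897/2⌋ × 634 = 448 × 634 mm
U2: ⌊634/2⌋ × 448 = 317 × 448 mm
U3: ⌊448/2⌋ × 317 = 224 × 317 mm
U4: ⌊317/2⌋ × 224 = 158 × 224 mm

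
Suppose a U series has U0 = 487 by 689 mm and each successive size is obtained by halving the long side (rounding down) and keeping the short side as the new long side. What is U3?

172 × 243 mm

U1: ⌊689/2⌋ × 487 = 344 × 487 mm
U2: ⌊487/2⌋ × 344 = 243 × 344 mm
U3: ⌊344/2⌋ × 243 = 172 × 243 mm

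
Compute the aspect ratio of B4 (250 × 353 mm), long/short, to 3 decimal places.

353 / 250 = 1.412
ISO 216 targets √2 ≈ 1.414; the -0.002 deviation is from mm rounding.

1.412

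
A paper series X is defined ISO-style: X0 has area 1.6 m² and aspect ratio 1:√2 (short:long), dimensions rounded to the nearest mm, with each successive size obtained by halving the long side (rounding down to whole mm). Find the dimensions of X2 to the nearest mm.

532 × 752 mm

Let X0's short side be w mm. w · w√2 = 1.6 m² = 1,600,000 mm², so w ≈ 1063.7 mm and w√2 ≈ 1504.2 mm → X0 = 1064 × 1504 mm.
X1: ⌊1504/2⌋ × 1064 = 752 × 1064 mm
X2: ⌊1064/2⌋ × 752 = 532 × 752 mm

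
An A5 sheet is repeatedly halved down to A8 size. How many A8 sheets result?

Each ISO step halves the sheet: 1 × A5 → 2 × A6 → 4 × A7 → 8 × A8
From A5 to A8 is 3 halving steps: 2^3 = 8.

8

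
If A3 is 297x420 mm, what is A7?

74 × 105 mm

A4: ⌊420/2⌋ × 297 = 210 × 297 mm
A5: ⌊297/2⌋ × 210 = 148 × 210 mm
A6: ⌊210/2⌋ × 148 = 105 × 148 mm
A7: ⌊148/2⌋ × 105 = 74 × 105 mm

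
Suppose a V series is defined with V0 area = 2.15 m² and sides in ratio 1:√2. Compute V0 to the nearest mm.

Let the short side be w mm. Then w · w√2 = 2.15 m² = 2,150,000 mm².
w² = 2,150,000/√2, so w ≈ 1233.0 mm; long side = w√2 ≈ 1743.7 mm.

1233 × 1744 mm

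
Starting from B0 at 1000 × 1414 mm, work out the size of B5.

176 × 250 mm

B1: ⌊1414/2⌋ × 1000 = 707 × 1000 mm
B2: ⌊1000/2⌋ × 707 = 500 × 707 mm
B3: ⌊707/2⌋ × 500 = 353 × 500 mm
B4: ⌊500/2⌋ × 353 = 250 × 353 mm
B5: ⌊353/2⌋ × 250 = 176 × 250 mm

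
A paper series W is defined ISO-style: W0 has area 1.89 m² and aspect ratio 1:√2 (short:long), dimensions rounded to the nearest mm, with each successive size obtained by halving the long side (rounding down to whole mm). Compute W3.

408 × 578 mm

Let W0's short side be w mm. w · w√2 = 1.89 m² = 1,890,000 mm², so w ≈ 1156.0 mm and w√2 ≈ 1634.9 mm → W0 = 1156 × 1635 mm.
W1: ⌊1635/2⌋ × 1156 = 817 × 1156 mm
W2: ⌊1156/2⌋ × 817 = 578 × 817 mm
W3: ⌊817/2⌋ × 578 = 408 × 578 mm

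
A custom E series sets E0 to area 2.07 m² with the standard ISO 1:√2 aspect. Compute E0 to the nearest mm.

1210 × 1711 mm

Let the short side be w mm. Then w · w√2 = 2.07 m² = 2,070,000 mm².
w² = 2,070,000/√2, so w ≈ 1209.8 mm; long side = w√2 ≈ 1711.0 mm.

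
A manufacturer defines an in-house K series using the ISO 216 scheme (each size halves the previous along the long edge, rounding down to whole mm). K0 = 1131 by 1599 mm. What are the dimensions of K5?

199 × 282 mm

K1: ⌊1599/2⌋ × 1131 = 799 × 1131 mm
K2: ⌊1131/2⌋ × 799 = 565 × 799 mm
K3: ⌊799/2⌋ × 565 = 399 × 565 mm
K4: ⌊565/2⌋ × 399 = 282 × 399 mm
K5: ⌊399/2⌋ × 282 = 199 × 282 mm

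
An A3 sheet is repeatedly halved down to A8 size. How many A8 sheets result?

32

Each ISO step halves the sheet: 1 × A3 → 2 × A4 → 4 × A5 → 8 × A6 → …
From A3 to A8 is 5 halving steps: 2^5 = 32.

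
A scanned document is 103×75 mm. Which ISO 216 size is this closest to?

A7 (74 × 105 mm)

Aspect ratio 103/75 ≈ 1.373 (ISO target is √2 ≈ 1.414).
In the A-series (A0 area = 1 m²): A7 = 74 × 105 mm.
Off by 3 mm total — nearest standard size.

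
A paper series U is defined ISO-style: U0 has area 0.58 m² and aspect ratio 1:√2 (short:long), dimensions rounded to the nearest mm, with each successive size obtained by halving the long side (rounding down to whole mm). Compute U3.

Let U0's short side be w mm. w · w√2 = 0.58 m² = 580,000 mm², so w ≈ 640.4 mm and w√2 ≈ 905.7 mm → U0 = 640 × 906 mm.
U1: ⌊906/2⌋ × 640 = 453 × 640 mm
U2: ⌊640/2⌋ × 453 = 320 × 453 mm
U3: ⌊453/2⌋ × 320 = 226 × 320 mm

226 × 320 mm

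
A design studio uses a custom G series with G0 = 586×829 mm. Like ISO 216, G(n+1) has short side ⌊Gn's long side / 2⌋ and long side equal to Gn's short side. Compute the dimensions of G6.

G1 = 414 × 586 mm (from G0 by 1 halving).
G2: ⌊586/2⌋ × 414 = 293 × 414 mm
G3: ⌊414/2⌋ × 293 = 207 × 293 mm
G4: ⌊293/2⌋ × 207 = 146 × 207 mm
G5: ⌊207/2⌋ × 146 = 103 × 146 mm
G6: ⌊146/2⌋ × 103 = 73 × 103 mm

73 × 103 mm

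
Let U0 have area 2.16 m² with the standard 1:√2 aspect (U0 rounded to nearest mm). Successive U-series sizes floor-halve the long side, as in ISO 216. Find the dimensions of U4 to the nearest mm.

309 × 437 mm

Let U0's short side be w mm. w · w√2 = 2.16 m² = 2,160,000 mm², so w ≈ 1235.9 mm and w√2 ≈ 1747.8 mm → U0 = 1236 × 1748 mm.
U1: ⌊1748/2⌋ × 1236 = 874 × 1236 mm
U2: ⌊1236/2⌋ × 874 = 618 × 874 mm
U3: ⌊874/2⌋ × 618 = 437 × 618 mm
U4: ⌊618/2⌋ × 437 = 309 × 437 mm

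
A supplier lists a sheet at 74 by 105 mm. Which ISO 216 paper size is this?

Aspect ratio 105/74 ≈ 1.419 — close to the ISO √2 ≈ 1.414.
In the A-series (A0 area = 1 m²): A7 = 74 × 105 mm.

A7 (74 × 105 mm)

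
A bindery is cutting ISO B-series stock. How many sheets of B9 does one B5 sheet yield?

Each ISO step halves the sheet: 1 × B5 → 2 × B6 → 4 × B7 → 8 × B8 → …
From B5 to B9 is 4 halving steps: 2^4 = 16.

16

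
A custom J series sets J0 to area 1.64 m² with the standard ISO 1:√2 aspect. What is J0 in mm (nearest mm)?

Let the short side be w mm. Then w · w√2 = 1.64 m² = 1,640,000 mm².
w² = 1,640,000/√2, so w ≈ 1076.9 mm; long side = w√2 ≈ 1522.9 mm.

1077 × 1523 mm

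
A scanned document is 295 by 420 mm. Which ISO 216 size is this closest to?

A3 (297 × 420 mm)

Aspect ratio 420/295 ≈ 1.424 — close to the ISO √2 ≈ 1.414.
In the A-series (A0 area = 1 m²): A3 = 297 × 420 mm.
Off by 2 mm total — nearest standard size.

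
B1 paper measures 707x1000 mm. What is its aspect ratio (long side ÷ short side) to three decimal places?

1000 / 707 = 1.414
Matches √2 ≈ 1.414 — the ISO 216 defining ratio.

1.414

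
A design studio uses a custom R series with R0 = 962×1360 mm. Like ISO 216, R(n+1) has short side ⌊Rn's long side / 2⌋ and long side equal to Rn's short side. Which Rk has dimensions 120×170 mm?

R0: 962 × 1360 mm
R1: 680 × 962 mm
R2: 481 × 680 mm
R3: 340 × 481 mm
R4: 240 × 340 mm
R5: 170 × 240 mm
R6: 120 × 170 mm
R7: 85 × 120 mm
→ matches R6.

R6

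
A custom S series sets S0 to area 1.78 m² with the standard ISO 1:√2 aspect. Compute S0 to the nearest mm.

1122 × 1587 mm

Let the short side be w mm. Then w · w√2 = 1.78 m² = 1,780,000 mm².
w² = 1,780,000/√2, so w ≈ 1121.9 mm; long side = w√2 ≈ 1586.6 mm.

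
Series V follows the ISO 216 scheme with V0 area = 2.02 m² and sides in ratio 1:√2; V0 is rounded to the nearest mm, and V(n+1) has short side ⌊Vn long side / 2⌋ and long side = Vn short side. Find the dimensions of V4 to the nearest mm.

Let V0's short side be w mm. w · w√2 = 2.02 m² = 2,020,000 mm², so w ≈ 1195.1 mm and w√2 ≈ 1690.2 mm → V0 = 1195 × 1690 mm.
V1: ⌊1690/2⌋ × 1195 = 845 × 1195 mm
V2: ⌊1195/2⌋ × 845 = 597 × 845 mm
V3: ⌊845/2⌋ × 597 = 422 × 597 mm
V4: ⌊597/2⌋ × 422 = 298 × 422 mm

298 × 422 mm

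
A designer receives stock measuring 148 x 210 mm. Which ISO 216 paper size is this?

Aspect ratio 210/148 ≈ 1.419 — close to the ISO √2 ≈ 1.414.
In the A-series (A0 area = 1 m²): A5 = 148 × 210 mm.

A5 (148 × 210 mm)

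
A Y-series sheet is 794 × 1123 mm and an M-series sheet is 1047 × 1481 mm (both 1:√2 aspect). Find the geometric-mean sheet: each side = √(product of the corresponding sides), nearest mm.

912 × 1290 mm

Short side: √(794 · 1047) = √831318 ≈ 911.8 → 912 mm
Long side: √(1123 · 1481) = √1663163 ≈ 1289.6 → 1290 mm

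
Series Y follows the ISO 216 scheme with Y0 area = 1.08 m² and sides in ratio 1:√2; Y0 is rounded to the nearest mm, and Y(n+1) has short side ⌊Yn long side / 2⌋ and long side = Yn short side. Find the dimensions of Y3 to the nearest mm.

Let Y0's short side be w mm. w · w√2 = 1.08 m² = 1,080,000 mm², so w ≈ 873.9 mm and w√2 ≈ 1235.9 mm → Y0 = 874 × 1236 mm.
Y1: ⌊1236/2⌋ × 874 = 618 × 874 mm
Y2: ⌊874/2⌋ × 618 = 437 × 618 mm
Y3: ⌊618/2⌋ × 437 = 309 × 437 mm

309 × 437 mm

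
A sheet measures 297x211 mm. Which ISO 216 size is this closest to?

A4 (210 × 297 mm)

Aspect ratio 297/211 ≈ 1.408 — close to the ISO √2 ≈ 1.414.
In the A-series (A0 area = 1 m²): A4 = 210 × 297 mm.
Off by 1 mm total — nearest standard size.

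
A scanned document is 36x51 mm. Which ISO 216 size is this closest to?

A9 (37 × 52 mm)

Aspect ratio 51/36 ≈ 1.417 — close to the ISO √2 ≈ 1.414.
In the A-series (A0 area = 1 m²): A9 = 37 × 52 mm.
Off by 2 mm total — nearest standard size.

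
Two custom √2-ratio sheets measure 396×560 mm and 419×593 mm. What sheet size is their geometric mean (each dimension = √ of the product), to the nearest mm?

407 × 576 mm

Short side: √(396 · 419) = √165924 ≈ 407.3 → 407 mm
Long side: √(560 · 593) = √332080 ≈ 576.3 → 576 mm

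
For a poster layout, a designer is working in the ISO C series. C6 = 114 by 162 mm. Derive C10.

C7: ⌊162/2⌋ × 114 = 81 × 114 mm
C8: ⌊114/2⌋ × 81 = 57 × 81 mm
C9: ⌊81/2⌋ × 57 = 40 × 57 mm
C10: ⌊57/2⌋ × 40 = 28 × 40 mm

28 × 40 mm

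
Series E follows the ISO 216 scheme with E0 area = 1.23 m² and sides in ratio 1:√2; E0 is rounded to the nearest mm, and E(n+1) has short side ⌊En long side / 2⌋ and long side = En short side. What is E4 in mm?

Let E0's short side be w mm. w · w√2 = 1.23 m² = 1,230,000 mm², so w ≈ 932.6 mm and w√2 ≈ 1318.9 mm → E0 = 933 × 1319 mm.
E1: ⌊1319/2⌋ × 933 = 659 × 933 mm
E2: ⌊933/2⌋ × 659 = 466 × 659 mm
E3: ⌊659/2⌋ × 466 = 329 × 466 mm
E4: ⌊466/2⌋ × 329 = 233 × 329 mm

233 × 329 mm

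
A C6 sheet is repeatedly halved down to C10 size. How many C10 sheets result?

Each ISO step halves the sheet: 1 × C6 → 2 × C7 → 4 × C8 → 8 × C9 → …
From C6 to C10 is 4 halving steps: 2^4 = 16.

16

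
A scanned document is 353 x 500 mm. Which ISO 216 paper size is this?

B3 (353 × 500 mm)

Aspect ratio 500/353 ≈ 1.416 — close to the ISO √2 ≈ 1.414.
In the B-series (B0 = 1000 × 1414 mm): B3 = 353 × 500 mm.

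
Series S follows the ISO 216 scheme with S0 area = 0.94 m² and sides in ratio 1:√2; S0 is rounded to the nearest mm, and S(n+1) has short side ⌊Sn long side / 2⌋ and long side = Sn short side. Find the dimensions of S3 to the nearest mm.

288 × 407 mm

Let S0's short side be w mm. w · w√2 = 0.94 m² = 940,000 mm², so w ≈ 815.3 mm and w√2 ≈ 1153.0 mm → S0 = 815 × 1153 mm.
S1: ⌊1153/2⌋ × 815 = 576 × 815 mm
S2: ⌊815/2⌋ × 576 = 407 × 576 mm
S3: ⌊576/2⌋ × 407 = 288 × 407 mm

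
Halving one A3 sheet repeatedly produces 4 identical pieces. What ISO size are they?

A5

4 = 2^2, so 2 halving steps.
A3 → A4 → … → A5 after 2 steps.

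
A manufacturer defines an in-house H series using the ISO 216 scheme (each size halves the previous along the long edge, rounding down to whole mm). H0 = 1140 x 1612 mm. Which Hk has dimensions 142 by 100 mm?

H0: 1140 × 1612 mm
H1: 806 × 1140 mm
H2: 570 × 806 mm
H3: 403 × 570 mm
H4: 285 × 403 mm
H5: 201 × 285 mm
H6: 142 × 201 mm
H7: 100 × 142 mm
H8: 71 × 100 mm
→ matches H7.

H7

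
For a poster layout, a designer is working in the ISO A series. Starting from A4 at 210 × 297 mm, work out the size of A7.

74 × 105 mm

A5: ⌊297/2⌋ × 210 = 148 × 210 mm
A6: ⌊210/2⌋ × 148 = 105 × 148 mm
A7: ⌊148/2⌋ × 105 = 74 × 105 mm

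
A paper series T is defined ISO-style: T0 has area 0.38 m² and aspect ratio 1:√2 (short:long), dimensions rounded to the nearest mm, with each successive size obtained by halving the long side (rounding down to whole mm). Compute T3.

Let T0's short side be w mm. w · w√2 = 0.38 m² = 380,000 mm², so w ≈ 518.4 mm and w√2 ≈ 733.1 mm → T0 = 518 × 733 mm.
T1: ⌊733/2⌋ × 518 = 366 × 518 mm
T2: ⌊518/2⌋ × 366 = 259 × 366 mm
T3: ⌊366/2⌋ × 259 = 183 × 259 mm

183 × 259 mm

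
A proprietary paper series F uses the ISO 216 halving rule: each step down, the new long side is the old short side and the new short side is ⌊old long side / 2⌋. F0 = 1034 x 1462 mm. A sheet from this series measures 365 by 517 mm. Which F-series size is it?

F0: 1034 × 1462 mm
F1: 731 × 1034 mm
F2: 517 × 731 mm
F3: 365 × 517 mm
F4: 258 × 365 mm
→ matches F3.

F3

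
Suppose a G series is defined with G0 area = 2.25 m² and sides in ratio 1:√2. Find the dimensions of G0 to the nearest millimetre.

1261 × 1784 mm

Let the short side be w mm. Then w · w√2 = 2.25 m² = 2,250,000 mm².
w² = 2,250,000/√2, so w ≈ 1261.3 mm; long side = w√2 ≈ 1783.8 mm.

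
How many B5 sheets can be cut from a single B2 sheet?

Each ISO step halves the sheet: 1 × B2 → 2 × B3 → 4 × B4 → 8 × B5
From B2 to B5 is 3 halving steps: 2^3 = 8.

8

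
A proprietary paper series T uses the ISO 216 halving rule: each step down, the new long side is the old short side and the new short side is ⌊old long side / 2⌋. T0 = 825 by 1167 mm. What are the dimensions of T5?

T1: ⌊1167/2⌋ × 825 = 583 × 825 mm
T2: ⌊825/2⌋ × 583 = 412 × 583 mm
T3: ⌊583/2⌋ × 412 = 291 × 412 mm
T4: ⌊412/2⌋ × 291 = 206 × 291 mm
T5: ⌊291/2⌋ × 206 = 145 × 206 mm

145 × 206 mm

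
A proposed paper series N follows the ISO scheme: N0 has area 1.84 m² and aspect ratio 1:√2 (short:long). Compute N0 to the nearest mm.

Let the short side be w mm. Then w · w√2 = 1.84 m² = 1,840,000 mm².
w² = 1,840,000/√2, so w ≈ 1140.6 mm; long side = w√2 ≈ 1613.1 mm.

1141 × 1613 mm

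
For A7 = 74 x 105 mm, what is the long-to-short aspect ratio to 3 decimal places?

105 / 74 = 1.419
ISO 216 targets √2 ≈ 1.414; the +0.005 deviation is from mm rounding.

1.419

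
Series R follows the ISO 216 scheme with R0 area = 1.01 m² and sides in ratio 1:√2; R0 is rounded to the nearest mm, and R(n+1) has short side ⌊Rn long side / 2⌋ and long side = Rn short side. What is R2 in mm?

422 × 597 mm

Let R0's short side be w mm. w · w√2 = 1.01 m² = 1,010,000 mm², so w ≈ 845.1 mm and w√2 ≈ 1195.1 mm → R0 = 845 × 1195 mm.
R1: ⌊1195/2⌋ × 845 = 597 × 845 mm
R2: ⌊845/2⌋ × 597 = 422 × 597 mm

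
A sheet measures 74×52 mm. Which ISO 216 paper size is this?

A8 (52 × 74 mm)

Aspect ratio 74/52 ≈ 1.423 — close to the ISO √2 ≈ 1.414.
In the A-series (A0 area = 1 m²): A8 = 52 × 74 mm.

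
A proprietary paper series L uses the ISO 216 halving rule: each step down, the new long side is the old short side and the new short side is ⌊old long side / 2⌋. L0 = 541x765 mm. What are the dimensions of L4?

L1 = 382 × 541 mm (from L0 by 1 halving).
L2: ⌊541/2⌋ × 382 = 270 × 382 mm
L3: ⌊382/2⌋ × 270 = 191 × 270 mm
L4: ⌊270/2⌋ × 191 = 135 × 191 mm

135 × 191 mm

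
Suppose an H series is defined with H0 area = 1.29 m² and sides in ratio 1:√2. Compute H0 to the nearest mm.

Let the short side be w mm. Then w · w√2 = 1.29 m² = 1,290,000 mm².
w² = 1,290,000/√2, so w ≈ 955.1 mm; long side = w√2 ≈ 1350.7 mm.

955 × 1351 mm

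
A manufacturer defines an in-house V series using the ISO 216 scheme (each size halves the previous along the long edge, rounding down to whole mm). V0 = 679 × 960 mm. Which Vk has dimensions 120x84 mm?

V0: 679 × 960 mm
V1: 480 × 679 mm
V2: 339 × 480 mm
V3: 240 × 339 mm
V4: 169 × 240 mm
V5: 120 × 169 mm
V6: 84 × 120 mm
V7: 60 × 84 mm
→ matches V6.

V6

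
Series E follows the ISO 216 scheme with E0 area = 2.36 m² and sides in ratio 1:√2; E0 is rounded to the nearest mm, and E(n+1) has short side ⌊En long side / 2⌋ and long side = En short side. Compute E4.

Let E0's short side be w mm. w · w√2 = 2.36 m² = 2,360,000 mm², so w ≈ 1291.8 mm and w√2 ≈ 1826.9 mm → E0 = 1292 × 1827 mm.
E1: ⌊1827/2⌋ × 1292 = 913 × 1292 mm
E2: ⌊1292/2⌋ × 913 = 646 × 913 mm
E3: ⌊913/2⌋ × 646 = 456 × 646 mm
E4: ⌊646/2⌋ × 456 = 323 × 456 mm

323 × 456 mm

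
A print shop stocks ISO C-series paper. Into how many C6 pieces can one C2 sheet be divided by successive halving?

16

C2 = 458 × 648 mm; C6 = 114 × 162 mm.
Each halving step doubles the count; 4 steps from C2 to C6.
2^4 = 16.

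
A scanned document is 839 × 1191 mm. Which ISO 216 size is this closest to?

Aspect ratio 1191/839 ≈ 1.420 — close to the ISO √2 ≈ 1.414.
In the A-series (A0 area = 1 m²): A0 = 841 × 1189 mm.
Off by 4 mm total — nearest standard size.

A0 (841 × 1189 mm)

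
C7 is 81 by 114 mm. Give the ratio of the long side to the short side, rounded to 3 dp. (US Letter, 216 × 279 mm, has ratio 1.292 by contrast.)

1.407

114 / 81 = 1.407
ISO 216 targets √2 ≈ 1.414; the -0.007 deviation is from mm rounding.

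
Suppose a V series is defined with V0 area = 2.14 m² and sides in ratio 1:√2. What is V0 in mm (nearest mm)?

Let the short side be w mm. Then w · w√2 = 2.14 m² = 2,140,000 mm².
w² = 2,140,000/√2, so w ≈ 1230.1 mm; long side = w√2 ≈ 1739.7 mm.

1230 × 1740 mm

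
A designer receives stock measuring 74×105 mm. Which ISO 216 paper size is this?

A7 (74 × 105 mm)

Aspect ratio 105/74 ≈ 1.419 — close to the ISO √2 ≈ 1.414.
In the A-series (A0 area = 1 m²): A7 = 74 × 105 mm.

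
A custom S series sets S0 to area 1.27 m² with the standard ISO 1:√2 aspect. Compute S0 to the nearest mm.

Let the short side be w mm. Then w · w√2 = 1.27 m² = 1,270,000 mm².
w² = 1,270,000/√2, so w ≈ 947.6 mm; long side = w√2 ≈ 1340.2 mm.

948 × 1340 mm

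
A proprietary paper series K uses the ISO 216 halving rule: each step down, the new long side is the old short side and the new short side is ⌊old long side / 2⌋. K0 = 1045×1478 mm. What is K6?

K1: ⌊1478/2⌋ × 1045 = 739 × 1045 mm
K2: ⌊1045/2⌋ × 739 = 522 × 739 mm
K3: ⌊739/2⌋ × 522 = 369 × 522 mm
K4: ⌊522/2⌋ × 369 = 261 × 369 mm
K5: ⌊369/2⌋ × 261 = 184 × 261 mm
K6: ⌊261/2⌋ × 184 = 130 × 184 mm

130 × 184 mm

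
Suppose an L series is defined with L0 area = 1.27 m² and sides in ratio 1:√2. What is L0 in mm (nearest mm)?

948 × 1340 mm

Let the short side be w mm. Then w · w√2 = 1.27 m² = 1,270,000 mm².
w² = 1,270,000/√2, so w ≈ 947.6 mm; long side = w√2 ≈ 1340.2 mm.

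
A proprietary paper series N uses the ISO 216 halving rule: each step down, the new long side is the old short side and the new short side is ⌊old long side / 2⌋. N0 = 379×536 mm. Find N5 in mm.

N1: ⌊536/2⌋ × 379 = 268 × 379 mm
N2: ⌊379/2⌋ × 268 = 189 × 268 mm
N3: ⌊268/2⌋ × 189 = 134 × 189 mm
N4: ⌊189/2⌋ × 134 = 94 × 134 mm
N5: ⌊134/2⌋ × 94 = 67 × 94 mm

67 × 94 mm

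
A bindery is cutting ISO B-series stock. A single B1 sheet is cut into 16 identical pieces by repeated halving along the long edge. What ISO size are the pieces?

B5

16 = 2^4, so 4 halving steps.
B1 → B2 → … → B5 after 4 steps.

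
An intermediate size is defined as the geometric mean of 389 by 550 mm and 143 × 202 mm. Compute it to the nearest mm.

236 × 333 mm

Short side: √(389 · 143) = √55627 ≈ 235.9 → 236 mm
Long side: √(550 · 202) = √111100 ≈ 333.3 → 333 mm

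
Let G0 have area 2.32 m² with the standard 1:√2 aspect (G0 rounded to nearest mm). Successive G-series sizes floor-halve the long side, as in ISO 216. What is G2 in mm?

Let G0's short side be w mm. w · w√2 = 2.32 m² = 2,320,000 mm², so w ≈ 1280.8 mm and w√2 ≈ 1811.3 mm → G0 = 1281 × 1811 mm.
G1: ⌊1811/2⌋ × 1281 = 905 × 1281 mm
G2: ⌊1281/2⌋ × 905 = 640 × 905 mm

640 × 905 mm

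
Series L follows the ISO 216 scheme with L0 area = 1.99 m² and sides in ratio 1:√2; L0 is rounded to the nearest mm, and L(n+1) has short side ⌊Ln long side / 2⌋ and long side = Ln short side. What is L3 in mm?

419 × 593 mm

Let L0's short side be w mm. w · w√2 = 1.99 m² = 1,990,000 mm², so w ≈ 1186.2 mm and w√2 ≈ 1677.6 mm → L0 = 1186 × 1678 mm.
L1: ⌊1678/2⌋ × 1186 = 839 × 1186 mm
L2: ⌊1186/2⌋ × 839 = 593 × 839 mm
L3: ⌊839/2⌋ × 593 = 419 × 593 mm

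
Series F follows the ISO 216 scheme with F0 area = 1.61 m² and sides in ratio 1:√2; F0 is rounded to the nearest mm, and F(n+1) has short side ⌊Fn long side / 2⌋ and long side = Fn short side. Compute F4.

266 × 377 mm

Let F0's short side be w mm. w · w√2 = 1.61 m² = 1,610,000 mm², so w ≈ 1067.0 mm and w√2 ≈ 1508.9 mm → F0 = 1067 × 1509 mm.
F1: ⌊1509/2⌋ × 1067 = 754 × 1067 mm
F2: ⌊1067/2⌋ × 754 = 533 × 754 mm
F3: ⌊754/2⌋ × 533 = 377 × 533 mm
F4: ⌊533/2⌋ × 377 = 266 × 377 mm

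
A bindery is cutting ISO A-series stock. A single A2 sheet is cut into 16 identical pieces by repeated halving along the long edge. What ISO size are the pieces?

16 = 2^4, so 4 halving steps.
A2 → A3 → … → A6 after 4 steps.

A6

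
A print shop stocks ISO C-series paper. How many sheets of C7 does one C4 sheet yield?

8

Each ISO step halves the sheet: 1 × C4 → 2 × C5 → 4 × C6 → 8 × C7
From C4 to C7 is 3 halving steps: 2^3 = 8.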